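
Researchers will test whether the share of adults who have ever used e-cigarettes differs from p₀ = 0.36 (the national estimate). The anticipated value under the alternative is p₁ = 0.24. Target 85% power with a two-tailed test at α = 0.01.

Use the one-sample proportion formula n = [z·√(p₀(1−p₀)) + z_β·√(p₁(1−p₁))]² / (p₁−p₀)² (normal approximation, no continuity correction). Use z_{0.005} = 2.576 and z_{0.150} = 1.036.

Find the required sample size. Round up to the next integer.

n = [z_{α/2}·√(p₀q₀) + z_β·√(p₁q₁)]² / (p₁ − p₀)²
  = [2.576·√(0.36·0.64) + 1.036·√(0.24·0.76)]² / (-0.12)²
  = [2.576·0.4800 + 1.036·0.4271]² / 0.0144
  = [1.6789]² / 0.0144
  = 195.75
Round up → n = 196.

n = 196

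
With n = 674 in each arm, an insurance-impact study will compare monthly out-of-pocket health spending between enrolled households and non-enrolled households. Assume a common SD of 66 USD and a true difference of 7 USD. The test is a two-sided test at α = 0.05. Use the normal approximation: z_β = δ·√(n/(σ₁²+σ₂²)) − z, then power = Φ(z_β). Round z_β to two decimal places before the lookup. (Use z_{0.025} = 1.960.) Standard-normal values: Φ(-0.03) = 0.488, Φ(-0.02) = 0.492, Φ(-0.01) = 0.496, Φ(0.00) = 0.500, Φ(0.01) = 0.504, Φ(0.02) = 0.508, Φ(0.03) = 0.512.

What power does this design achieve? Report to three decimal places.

Power ≈ 0.496

z_β = δ·√(n/(σ₁²+σ₂²)) − z_{α/2}
    = 7 · √(674/8712) − 1.960
    = 7 · 0.27814 − 1.960
    = 1.9470 − 1.960 = -0.0130 → -0.01
Power = Φ(-0.01) = 0.496.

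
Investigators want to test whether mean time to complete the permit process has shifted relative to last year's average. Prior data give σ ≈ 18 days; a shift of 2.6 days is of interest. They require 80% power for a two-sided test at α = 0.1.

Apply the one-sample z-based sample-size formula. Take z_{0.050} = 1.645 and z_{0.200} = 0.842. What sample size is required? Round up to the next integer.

n = (z_{α/2} + z_β)² · σ² / δ²
  = (1.645 + 0.842)² · 18² / 2.6²
  = 6.1852 · 324 / 6.76
  = 296.45
Round up → n = 297.

n = 297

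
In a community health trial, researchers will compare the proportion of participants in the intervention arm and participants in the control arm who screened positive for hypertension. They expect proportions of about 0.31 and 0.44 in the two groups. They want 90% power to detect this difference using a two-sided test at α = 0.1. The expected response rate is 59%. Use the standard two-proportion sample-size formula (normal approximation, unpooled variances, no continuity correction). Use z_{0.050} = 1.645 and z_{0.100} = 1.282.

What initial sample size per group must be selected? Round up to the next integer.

n = (z_{α/2} + z_β)² · [p₁(1−p₁) + p₂(1−p₂)] / (p₁ − p₂)²
  = (1.645 + 1.282)² · (0.31·0.69 + 0.44·0.56) / (-0.13)²
  = (2.927)² · (0.2139 + 0.2464) / 0.0169
  = 8.5673 · 0.4603 / 0.0169
  = 233.35
Adjust for 59% response: 233.35 / 0.59 = 395.50.
Round up → n = 396 per group.

n = 396 per group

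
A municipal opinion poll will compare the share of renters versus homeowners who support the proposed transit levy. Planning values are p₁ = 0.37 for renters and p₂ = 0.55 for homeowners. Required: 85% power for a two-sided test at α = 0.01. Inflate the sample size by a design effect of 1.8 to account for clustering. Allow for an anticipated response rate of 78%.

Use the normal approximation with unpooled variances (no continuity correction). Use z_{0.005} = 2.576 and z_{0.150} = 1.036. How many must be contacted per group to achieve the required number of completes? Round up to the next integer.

n = (z_{α/2} + z_β)² · [p₁(1−p₁) + p₂(1−p₂)] / (p₁ − p₂)²
  = (2.576 + 1.036)² · (0.37·0.63 + 0.55·0.45) / (-0.18)²
  = (3.612)² · (0.2331 + 0.2475) / 0.0324
  = 13.0465 · 0.4806 / 0.0324
  = 193.52
Design effect: 1.8 × 193.52 = 348.34.
Adjust for 78% response: 348.34 / 0.78 = 446.59.
Round up → n = 447 per group.

n = 447 per group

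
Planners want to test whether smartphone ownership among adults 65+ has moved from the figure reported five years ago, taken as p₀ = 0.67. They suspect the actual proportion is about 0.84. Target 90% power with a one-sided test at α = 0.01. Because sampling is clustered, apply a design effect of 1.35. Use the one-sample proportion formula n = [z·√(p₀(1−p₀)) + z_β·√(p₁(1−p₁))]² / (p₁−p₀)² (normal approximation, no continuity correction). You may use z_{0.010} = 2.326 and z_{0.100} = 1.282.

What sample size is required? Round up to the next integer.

n = [z_α·√(p₀q₀) + z_β·√(p₁q₁)]² / (p₁ − p₀)²
  = [2.326·√(0.67·0.33) + 1.282·√(0.84·0.16)]² / (0.17)²
  = [2.326·0.4702 + 1.282·0.3666]² / 0.0289
  = [1.5637]² / 0.0289
  = 84.61
Design effect: 1.35 × 84.61 = 114.22.
Round up → n = 115.

n = 115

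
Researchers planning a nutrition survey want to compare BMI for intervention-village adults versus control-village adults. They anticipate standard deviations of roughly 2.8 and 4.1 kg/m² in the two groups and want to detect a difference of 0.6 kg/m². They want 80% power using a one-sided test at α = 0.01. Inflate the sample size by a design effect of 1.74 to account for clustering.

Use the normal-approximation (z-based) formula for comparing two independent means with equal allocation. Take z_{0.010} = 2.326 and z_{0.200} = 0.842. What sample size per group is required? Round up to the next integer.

n = 1196 per group

n = (z_α + z_β)² · (σ₁² + σ₂²) / δ²
  = (2.326 + 0.842)² · (2.8² + 4.1² = 24.65) / 0.6²
  = 10.0362 · 24.65 / 0.36
  = 687.20
Design effect: 1.74 × 687.20 = 1195.73.
Round up → n = 1196 per group.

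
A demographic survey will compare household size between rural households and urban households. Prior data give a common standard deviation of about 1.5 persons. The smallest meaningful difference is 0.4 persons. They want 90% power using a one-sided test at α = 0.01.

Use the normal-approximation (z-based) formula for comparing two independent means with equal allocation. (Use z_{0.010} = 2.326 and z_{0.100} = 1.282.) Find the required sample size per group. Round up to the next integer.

n = 367 per group

n = (z_α + z_β)² · (σ₁² + σ₂²) / δ²
  = (2.326 + 1.282)² · (2·1.5² = 4.5) / 0.4²
  = 13.0177 · 4.5 / 0.16
  = 366.12
Round up → n = 367 per group.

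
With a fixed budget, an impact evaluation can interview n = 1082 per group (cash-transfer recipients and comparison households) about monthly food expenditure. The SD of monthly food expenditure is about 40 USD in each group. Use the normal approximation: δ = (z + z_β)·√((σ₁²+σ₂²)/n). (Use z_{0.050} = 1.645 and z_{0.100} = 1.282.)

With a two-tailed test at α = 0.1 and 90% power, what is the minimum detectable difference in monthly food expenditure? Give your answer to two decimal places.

δ = (z_{α/2} + z_β) · √((σ₁²+σ₂²)/n)
  = (1.645 + 1.282) · √(3200/1082)
  = 2.927 · √2.9575
  = 2.927 · 1.7197
  = 5.0337

Minimum detectable difference ≈ 5.03 USD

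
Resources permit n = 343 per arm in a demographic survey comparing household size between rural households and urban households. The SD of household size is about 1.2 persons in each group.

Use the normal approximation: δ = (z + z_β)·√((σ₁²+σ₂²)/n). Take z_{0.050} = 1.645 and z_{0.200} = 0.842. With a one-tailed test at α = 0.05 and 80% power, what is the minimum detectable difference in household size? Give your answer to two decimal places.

δ = (z_α + z_β) · √((σ₁²+σ₂²)/n)
  = (1.645 + 0.842) · √(2.88/343)
  = 2.487 · √0.0084
  = 2.487 · 0.0916
  = 0.2279

Minimum detectable difference ≈ 0.23 persons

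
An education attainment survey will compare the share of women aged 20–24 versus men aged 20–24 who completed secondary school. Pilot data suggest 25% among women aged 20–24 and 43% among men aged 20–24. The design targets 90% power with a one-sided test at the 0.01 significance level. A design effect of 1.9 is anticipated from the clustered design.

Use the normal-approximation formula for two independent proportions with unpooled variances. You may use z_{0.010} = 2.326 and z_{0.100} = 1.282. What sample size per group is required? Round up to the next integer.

n = (z_α + z_β)² · [p₁(1−p₁) + p₂(1−p₂)] / (p₁ − p₂)²
  = (2.326 + 1.282)² · (0.25·0.75 + 0.43·0.57) / (-0.18)²
  = (3.608)² · (0.1875 + 0.2451) / 0.0324
  = 13.0177 · 0.4326 / 0.0324
  = 173.81
Design effect: 1.9 × 173.81 = 330.24.
Round up → n = 331 per group.

n = 331 per group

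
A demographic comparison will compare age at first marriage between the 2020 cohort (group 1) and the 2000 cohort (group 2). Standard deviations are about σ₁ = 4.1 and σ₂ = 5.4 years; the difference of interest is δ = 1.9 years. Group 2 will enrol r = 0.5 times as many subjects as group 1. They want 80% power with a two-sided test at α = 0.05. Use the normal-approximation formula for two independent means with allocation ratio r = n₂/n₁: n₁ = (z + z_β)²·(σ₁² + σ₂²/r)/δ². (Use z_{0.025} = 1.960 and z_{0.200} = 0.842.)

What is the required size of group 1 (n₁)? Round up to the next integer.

n₁ = (z_{α/2} + z_β)² · (σ₁² + σ₂²/r) / δ²
   = (1.960 + 0.842)² · (4.1² + 5.4²/0.5) / 1.9²
   = 7.8512 · (16.81 + 58.32) / 3.61
   = 7.8512 · 75.13 / 3.61
   = 163.40
Round up → n₁ = 164; n₂ = r·n₁ = 0.5 × 164 = 82.

n₁ = 164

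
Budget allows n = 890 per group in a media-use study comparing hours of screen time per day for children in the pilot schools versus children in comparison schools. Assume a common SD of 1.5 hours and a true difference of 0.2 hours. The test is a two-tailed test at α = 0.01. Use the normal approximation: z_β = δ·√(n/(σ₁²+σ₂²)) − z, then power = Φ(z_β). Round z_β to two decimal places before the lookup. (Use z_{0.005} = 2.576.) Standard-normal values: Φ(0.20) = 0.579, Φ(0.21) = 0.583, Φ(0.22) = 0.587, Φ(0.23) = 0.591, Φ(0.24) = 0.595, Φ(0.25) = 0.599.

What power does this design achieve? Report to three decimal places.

Power ≈ 0.595

z_β = δ·√(n/(σ₁²+σ₂²)) − z_{α/2}
    = 0.2 · √(890/4.5) − 2.576
    = 0.2 · 14.06335 − 2.576
    = 2.8127 − 2.576 = 0.2367 → 0.24
Power = Φ(0.24) = 0.595.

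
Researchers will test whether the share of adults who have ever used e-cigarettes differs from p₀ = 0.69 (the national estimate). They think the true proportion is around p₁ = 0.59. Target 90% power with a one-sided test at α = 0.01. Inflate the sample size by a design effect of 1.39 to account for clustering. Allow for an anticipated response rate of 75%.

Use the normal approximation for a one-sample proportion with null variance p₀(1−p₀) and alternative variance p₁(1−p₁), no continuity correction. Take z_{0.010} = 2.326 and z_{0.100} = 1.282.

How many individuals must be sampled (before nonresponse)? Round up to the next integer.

n = 540

n = [z_α·√(p₀q₀) + z_β·√(p₁q₁)]² / (p₁ − p₀)²
  = [2.326·√(0.69·0.31) + 1.282·√(0.59·0.41)]² / (-0.10)²
  = [2.326·0.4625 + 1.282·0.4918]² / 0.0100
  = [1.7063]² / 0.0100
  = 291.14
Design effect: 1.39 × 291.14 = 404.69.
Adjust for 75% response: 404.69 / 0.75 = 539.58.
Round up → n = 540.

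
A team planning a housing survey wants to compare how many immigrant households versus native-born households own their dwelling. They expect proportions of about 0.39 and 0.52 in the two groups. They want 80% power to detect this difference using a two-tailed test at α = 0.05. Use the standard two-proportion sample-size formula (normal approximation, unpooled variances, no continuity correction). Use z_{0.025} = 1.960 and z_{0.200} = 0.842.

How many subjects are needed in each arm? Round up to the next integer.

n = 227 per group

n = (z_{α/2} + z_β)² · [p₁(1−p₁) + p₂(1−p₂)] / (p₁ − p₂)²
  = (1.960 + 0.842)² · (0.39·0.61 + 0.52·0.48) / (-0.13)²
  = (2.802)² · (0.2379 + 0.2496) / 0.0169
  = 7.8512 · 0.4875 / 0.0169
  = 226.48
Round up → n = 227 per group.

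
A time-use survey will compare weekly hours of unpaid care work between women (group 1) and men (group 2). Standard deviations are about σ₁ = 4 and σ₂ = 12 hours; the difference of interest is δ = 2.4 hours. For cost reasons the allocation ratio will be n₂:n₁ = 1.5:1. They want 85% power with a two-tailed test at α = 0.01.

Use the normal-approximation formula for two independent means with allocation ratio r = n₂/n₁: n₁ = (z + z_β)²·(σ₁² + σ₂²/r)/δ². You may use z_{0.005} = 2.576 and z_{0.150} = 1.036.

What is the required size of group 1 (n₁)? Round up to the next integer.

n₁ = (z_{α/2} + z_β)² · (σ₁² + σ₂²/r) / δ²
   = (2.576 + 1.036)² · (4² + 12²/1.5) / 2.4²
   = 13.0465 · (16 + 96) / 5.76
   = 13.0465 · 112 / 5.76
   = 253.68
Round up → n₁ = 254; n₂ = r·n₁ = 1.5 × 254 = 381.

n₁ = 254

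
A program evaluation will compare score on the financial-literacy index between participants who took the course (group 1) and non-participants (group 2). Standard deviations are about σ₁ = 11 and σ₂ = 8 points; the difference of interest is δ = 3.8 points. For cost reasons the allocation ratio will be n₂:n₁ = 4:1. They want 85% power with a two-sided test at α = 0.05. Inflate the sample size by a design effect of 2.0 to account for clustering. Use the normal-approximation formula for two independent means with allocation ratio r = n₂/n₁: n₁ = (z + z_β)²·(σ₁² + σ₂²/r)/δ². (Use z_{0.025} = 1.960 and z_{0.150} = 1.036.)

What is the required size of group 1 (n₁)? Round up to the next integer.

n₁ = 171

n₁ = (z_{α/2} + z_β)² · (σ₁² + σ₂²/r) / δ²
   = (1.960 + 1.036)² · (11² + 8²/4) / 3.8²
   = 8.9760 · (121 + 16) / 14.44
   = 8.9760 · 137 / 14.44
   = 85.16
Design effect: 2.0 × 85.16 = 170.32.
Round up → n₁ = 171; n₂ = r·n₁ = 4 × 171 = 684.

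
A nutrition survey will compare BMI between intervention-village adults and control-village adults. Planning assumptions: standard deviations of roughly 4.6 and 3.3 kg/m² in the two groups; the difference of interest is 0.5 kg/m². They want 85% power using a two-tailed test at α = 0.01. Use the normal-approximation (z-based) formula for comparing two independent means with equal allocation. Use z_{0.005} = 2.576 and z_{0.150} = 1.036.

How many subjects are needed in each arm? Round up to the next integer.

n = (z_{α/2} + z_β)² · (σ₁² + σ₂²) / δ²
  = (2.576 + 1.036)² · (4.6² + 3.3² = 32.05) / 0.5²
  = 13.0465 · 32.05 / 0.25
  = 1672.57
Round up → n = 1673 per group.

n = 1673 per group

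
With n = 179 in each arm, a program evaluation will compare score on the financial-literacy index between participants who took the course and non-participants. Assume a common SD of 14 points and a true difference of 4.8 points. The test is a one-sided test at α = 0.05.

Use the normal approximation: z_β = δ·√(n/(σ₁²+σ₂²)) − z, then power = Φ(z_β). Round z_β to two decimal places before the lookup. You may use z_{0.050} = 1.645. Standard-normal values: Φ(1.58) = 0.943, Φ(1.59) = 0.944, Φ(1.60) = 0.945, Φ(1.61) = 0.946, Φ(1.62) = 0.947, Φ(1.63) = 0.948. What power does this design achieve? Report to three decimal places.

Power ≈ 0.945

z_β = δ·√(n/(σ₁²+σ₂²)) − z_α
    = 4.8 · √(179/392) − 1.645
    = 4.8 · 0.67575 − 1.645
    = 3.2436 − 1.645 = 1.5986 → 1.60
Power = Φ(1.60) = 0.945.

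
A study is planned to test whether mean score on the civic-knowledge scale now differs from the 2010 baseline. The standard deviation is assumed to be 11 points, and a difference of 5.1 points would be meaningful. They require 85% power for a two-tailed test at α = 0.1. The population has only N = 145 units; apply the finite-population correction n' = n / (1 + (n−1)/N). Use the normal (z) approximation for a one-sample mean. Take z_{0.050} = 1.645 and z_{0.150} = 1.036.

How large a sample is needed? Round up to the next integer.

n = 28

n = (z_{α/2} + z_β)² · σ² / δ²
  = (1.645 + 1.036)² · 11² / 5.1²
  = 7.1878 · 121 / 26.01
  = 33.44
Finite-population correction (N = 145): 33.44 / (1 + (33.44 − 1)/145) = 27.33.
Round up → n = 28.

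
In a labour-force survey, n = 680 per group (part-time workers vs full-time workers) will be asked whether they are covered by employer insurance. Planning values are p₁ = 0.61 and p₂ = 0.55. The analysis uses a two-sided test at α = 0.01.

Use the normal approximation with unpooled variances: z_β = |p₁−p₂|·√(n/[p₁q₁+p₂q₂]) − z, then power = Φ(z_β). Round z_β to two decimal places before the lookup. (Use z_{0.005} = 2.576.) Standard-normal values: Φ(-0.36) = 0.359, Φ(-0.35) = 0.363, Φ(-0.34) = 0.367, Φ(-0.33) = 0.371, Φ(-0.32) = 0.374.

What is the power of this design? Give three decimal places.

Power ≈ 0.371

z_β = |p₁−p₂|·√(n/[p₁q₁+p₂q₂]) − z_{α/2}
    = 0.06 · √(680/0.4854) − 2.576
    = 0.06 · 37.4287 − 2.576
    = 2.2457 − 2.576 = -0.3303 → -0.33
Power = Φ(-0.33) = 0.371.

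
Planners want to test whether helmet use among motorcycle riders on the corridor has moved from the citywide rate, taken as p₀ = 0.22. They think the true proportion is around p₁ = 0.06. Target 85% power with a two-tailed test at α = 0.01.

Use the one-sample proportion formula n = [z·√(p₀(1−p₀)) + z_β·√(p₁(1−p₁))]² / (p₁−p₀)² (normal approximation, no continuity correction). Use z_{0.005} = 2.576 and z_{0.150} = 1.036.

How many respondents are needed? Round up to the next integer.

n = 68

n = [z_{α/2}·√(p₀q₀) + z_β·√(p₁q₁)]² / (p₁ − p₀)²
  = [2.576·√(0.22·0.78) + 1.036·√(0.06·0.94)]² / (-0.16)²
  = [2.576·0.4142 + 1.036·0.2375]² / 0.0256
  = [1.3131]² / 0.0256
  = 67.36
Round up → n = 68.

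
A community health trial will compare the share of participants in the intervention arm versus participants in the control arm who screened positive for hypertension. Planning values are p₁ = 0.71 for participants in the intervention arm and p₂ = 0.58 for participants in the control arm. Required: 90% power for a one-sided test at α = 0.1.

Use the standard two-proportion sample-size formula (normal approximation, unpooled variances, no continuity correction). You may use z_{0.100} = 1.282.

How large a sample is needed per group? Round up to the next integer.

n = (z_α + z_β)² · [p₁(1−p₁) + p₂(1−p₂)] / (p₁ − p₂)²
  = (1.282 + 1.282)² · (0.71·0.29 + 0.58·0.42) / (0.13)²
  = (2.564)² · (0.2059 + 0.2436) / 0.0169
  = 6.5741 · 0.4495 / 0.0169
  = 174.86
Round up → n = 175 per group.

n = 175 per group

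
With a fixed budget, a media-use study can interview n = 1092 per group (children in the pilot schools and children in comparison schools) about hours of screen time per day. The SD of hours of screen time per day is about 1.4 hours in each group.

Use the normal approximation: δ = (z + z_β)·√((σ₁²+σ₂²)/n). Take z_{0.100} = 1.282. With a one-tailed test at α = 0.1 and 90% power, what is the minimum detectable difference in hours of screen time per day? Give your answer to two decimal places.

δ = (z_α + z_β) · √((σ₁²+σ₂²)/n)
  = (1.282 + 1.282) · √(3.92/1092)
  = 2.564 · √0.00359
  = 2.564 · 0.0599
  = 0.1536

Minimum detectable difference ≈ 0.15 hours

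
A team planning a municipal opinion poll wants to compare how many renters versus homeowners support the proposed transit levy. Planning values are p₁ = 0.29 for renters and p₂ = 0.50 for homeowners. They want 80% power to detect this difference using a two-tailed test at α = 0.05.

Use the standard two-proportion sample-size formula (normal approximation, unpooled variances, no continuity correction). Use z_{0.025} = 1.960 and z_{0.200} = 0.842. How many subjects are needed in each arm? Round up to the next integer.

n = 82 per group

n = (z_{α/2} + z_β)² · [p₁(1−p₁) + p₂(1−p₂)] / (p₁ − p₂)²
  = (1.960 + 0.842)² · (0.29·0.71 + 0.50·0.50) / (-0.21)²
  = (2.802)² · (0.2059 + 0.2500) / 0.0441
  = 7.8512 · 0.4559 / 0.0441
  = 81.16
Round up → n = 82 per group.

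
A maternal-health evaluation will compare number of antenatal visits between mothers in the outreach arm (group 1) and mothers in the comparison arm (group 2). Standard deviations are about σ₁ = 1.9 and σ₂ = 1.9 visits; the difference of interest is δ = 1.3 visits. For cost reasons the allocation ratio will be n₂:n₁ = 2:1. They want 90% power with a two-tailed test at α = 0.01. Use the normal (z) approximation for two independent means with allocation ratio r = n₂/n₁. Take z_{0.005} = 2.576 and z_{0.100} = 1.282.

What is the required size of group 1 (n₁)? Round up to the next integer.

n₁ = 48

n₁ = (z_{α/2} + z_β)² · (σ₁² + σ₂²/r) / δ²
   = (2.576 + 1.282)² · (1.9² + 1.9²/2) / 1.3²
   = 14.8842 · (3.61 + 1.805) / 1.69
   = 14.8842 · 5.415 / 1.69
   = 47.69
Round up → n₁ = 48; n₂ = r·n₁ = 2 × 48 = 96.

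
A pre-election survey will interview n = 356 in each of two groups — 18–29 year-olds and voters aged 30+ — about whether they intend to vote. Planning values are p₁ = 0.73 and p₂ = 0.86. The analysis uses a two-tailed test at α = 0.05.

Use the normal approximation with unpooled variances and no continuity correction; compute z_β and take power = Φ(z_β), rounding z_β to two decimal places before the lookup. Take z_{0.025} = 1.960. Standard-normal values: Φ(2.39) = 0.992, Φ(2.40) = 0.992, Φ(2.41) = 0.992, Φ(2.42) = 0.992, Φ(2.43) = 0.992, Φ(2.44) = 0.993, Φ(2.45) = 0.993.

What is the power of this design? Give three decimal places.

z_β = |p₁−p₂|·√(n/[p₁q₁+p₂q₂]) − z_{α/2}
    = 0.13 · √(356/0.3175) − 1.960
    = 0.13 · 33.4852 − 1.960
    = 4.3531 − 1.960 = 2.3931 → 2.39
Power = Φ(2.39) = 0.992.

Power ≈ 0.992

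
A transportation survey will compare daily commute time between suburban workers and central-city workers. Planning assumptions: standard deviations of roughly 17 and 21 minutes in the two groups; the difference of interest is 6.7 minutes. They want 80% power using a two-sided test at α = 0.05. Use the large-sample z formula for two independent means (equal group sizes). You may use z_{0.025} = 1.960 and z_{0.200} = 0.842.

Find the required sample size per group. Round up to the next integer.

n = 128 per group

n = (z_{α/2} + z_β)² · (σ₁² + σ₂²) / δ²
  = (1.960 + 0.842)² · (17² + 21² = 730) / 6.7²
  = 7.8512 · 730 / 44.89
  = 127.68
Round up → n = 128 per group.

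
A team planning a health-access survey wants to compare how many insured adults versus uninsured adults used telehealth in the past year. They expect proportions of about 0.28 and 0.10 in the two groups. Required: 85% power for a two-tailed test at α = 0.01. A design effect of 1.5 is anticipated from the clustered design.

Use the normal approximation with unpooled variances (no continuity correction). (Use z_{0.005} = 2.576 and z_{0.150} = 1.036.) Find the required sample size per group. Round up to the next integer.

n = (z_{α/2} + z_β)² · [p₁(1−p₁) + p₂(1−p₂)] / (p₁ − p₂)²
  = (2.576 + 1.036)² · (0.28·0.72 + 0.10·0.90) / (0.18)²
  = (3.612)² · (0.2016 + 0.0900) / 0.0324
  = 13.0465 · 0.2916 / 0.0324
  = 117.42
Design effect: 1.5 × 117.42 = 176.13.
Round up → n = 177 per group.

n = 177 per group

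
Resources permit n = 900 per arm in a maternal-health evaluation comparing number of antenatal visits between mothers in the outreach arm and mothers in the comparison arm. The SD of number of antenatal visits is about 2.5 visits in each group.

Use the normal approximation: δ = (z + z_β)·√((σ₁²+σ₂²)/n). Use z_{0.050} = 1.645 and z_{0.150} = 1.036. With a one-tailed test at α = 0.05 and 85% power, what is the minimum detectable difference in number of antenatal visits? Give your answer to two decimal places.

Minimum detectable difference ≈ 0.32 visits

δ = (z_α + z_β) · √((σ₁²+σ₂²)/n)
  = (1.645 + 1.036) · √(12.5/900)
  = 2.681 · √0.01389
  = 2.681 · 0.1179
  = 0.3160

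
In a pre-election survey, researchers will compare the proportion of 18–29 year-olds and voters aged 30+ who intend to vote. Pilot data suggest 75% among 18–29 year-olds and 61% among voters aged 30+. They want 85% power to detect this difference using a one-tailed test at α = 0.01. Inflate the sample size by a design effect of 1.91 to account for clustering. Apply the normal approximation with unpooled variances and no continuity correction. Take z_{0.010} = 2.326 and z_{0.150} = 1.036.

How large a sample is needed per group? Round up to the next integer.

n = (z_α + z_β)² · [p₁(1−p₁) + p₂(1−p₂)] / (p₁ − p₂)²
  = (2.326 + 1.036)² · (0.75·0.25 + 0.61·0.39) / (0.14)²
  = (3.362)² · (0.1875 + 0.2379) / 0.0196
  = 11.3030 · 0.4254 / 0.0196
  = 245.32
Design effect: 1.91 × 245.32 = 468.57.
Round up → n = 469 per group.

n = 469 per group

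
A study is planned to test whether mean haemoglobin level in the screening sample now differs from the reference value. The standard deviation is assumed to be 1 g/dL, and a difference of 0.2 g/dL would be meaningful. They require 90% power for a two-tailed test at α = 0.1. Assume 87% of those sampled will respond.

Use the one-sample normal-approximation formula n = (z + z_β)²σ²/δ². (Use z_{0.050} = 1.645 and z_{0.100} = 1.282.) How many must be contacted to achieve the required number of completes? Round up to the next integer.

n = 247

n = (z_{α/2} + z_β)² · σ² / δ²
  = (1.645 + 1.282)² · 1² / 0.2²
  = 8.5673 · 1 / 0.04
  = 214.18
Adjust for 87% response: 214.18 / 0.87 = 246.19.
Round up → n = 247.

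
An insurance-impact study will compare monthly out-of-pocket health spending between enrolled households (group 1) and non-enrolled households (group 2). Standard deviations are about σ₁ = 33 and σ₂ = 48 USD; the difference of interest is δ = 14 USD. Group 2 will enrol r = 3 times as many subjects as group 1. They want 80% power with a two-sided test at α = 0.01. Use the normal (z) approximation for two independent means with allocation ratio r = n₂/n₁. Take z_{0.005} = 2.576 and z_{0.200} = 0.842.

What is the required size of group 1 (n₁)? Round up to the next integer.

n₁ = 111

n₁ = (z_{α/2} + z_β)² · (σ₁² + σ₂²/r) / δ²
   = (2.576 + 0.842)² · (33² + 48²/3) / 14²
   = 11.6827 · (1089 + 768) / 196
   = 11.6827 · 1857 / 196
   = 110.69
Round up → n₁ = 111; n₂ = r·n₁ = 3 × 111 = 333.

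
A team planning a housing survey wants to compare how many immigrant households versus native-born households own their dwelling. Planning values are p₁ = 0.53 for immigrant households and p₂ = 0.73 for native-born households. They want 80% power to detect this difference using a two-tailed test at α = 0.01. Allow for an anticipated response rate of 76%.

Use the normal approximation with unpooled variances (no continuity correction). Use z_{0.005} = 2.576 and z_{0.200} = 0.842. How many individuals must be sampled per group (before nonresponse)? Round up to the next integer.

n = (z_{α/2} + z_β)² · [p₁(1−p₁) + p₂(1−p₂)] / (p₁ − p₂)²
  = (2.576 + 0.842)² · (0.53·0.47 + 0.73·0.27) / (-0.20)²
  = (3.418)² · (0.2491 + 0.1971) / 0.0400
  = 11.6827 · 0.4462 / 0.0400
  = 130.32
Adjust for 76% response: 130.32 / 0.76 = 171.47.
Round up → n = 172 per group.

n = 172 per group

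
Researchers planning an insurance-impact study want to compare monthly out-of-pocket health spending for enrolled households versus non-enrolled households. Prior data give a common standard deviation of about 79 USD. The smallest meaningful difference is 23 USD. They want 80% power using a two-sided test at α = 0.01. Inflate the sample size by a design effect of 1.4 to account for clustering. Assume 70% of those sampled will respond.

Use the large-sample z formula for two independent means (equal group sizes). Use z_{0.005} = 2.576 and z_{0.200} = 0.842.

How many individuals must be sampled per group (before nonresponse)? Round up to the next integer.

n = 552 per group

n = (z_{α/2} + z_β)² · (σ₁² + σ₂²) / δ²
  = (2.576 + 0.842)² · (2·79² = 12482) / 23²
  = 11.6827 · 12482 / 529
  = 275.66
Design effect: 1.4 × 275.66 = 385.92.
Adjust for 70% response: 385.92 / 0.70 = 551.32.
Round up → n = 552 per group.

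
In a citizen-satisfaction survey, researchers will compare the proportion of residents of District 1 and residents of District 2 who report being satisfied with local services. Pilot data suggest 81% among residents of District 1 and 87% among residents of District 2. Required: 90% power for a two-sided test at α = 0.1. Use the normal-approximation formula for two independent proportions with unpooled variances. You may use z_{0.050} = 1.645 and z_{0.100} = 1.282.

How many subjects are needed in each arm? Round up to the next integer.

n = 636 per group

n = (z_{α/2} + z_β)² · [p₁(1−p₁) + p₂(1−p₂)] / (p₁ − p₂)²
  = (1.645 + 1.282)² · (0.81·0.19 + 0.87·0.13) / (-0.06)²
  = (2.927)² · (0.1539 + 0.1131) / 0.0036
  = 8.5673 · 0.2670 / 0.0036
  = 635.41
Round up → n = 636 per group.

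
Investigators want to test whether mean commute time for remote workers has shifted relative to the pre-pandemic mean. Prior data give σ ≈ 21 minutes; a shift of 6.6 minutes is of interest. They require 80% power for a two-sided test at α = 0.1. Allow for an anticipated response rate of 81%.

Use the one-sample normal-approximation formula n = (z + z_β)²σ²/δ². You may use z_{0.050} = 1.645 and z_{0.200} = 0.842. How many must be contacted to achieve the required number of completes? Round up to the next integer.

n = 78

n = (z_{α/2} + z_β)² · σ² / δ²
  = (1.645 + 0.842)² · 21² / 6.6²
  = 6.1852 · 441 / 43.56
  = 62.62
Adjust for 81% response: 62.62 / 0.81 = 77.31.
Round up → n = 78.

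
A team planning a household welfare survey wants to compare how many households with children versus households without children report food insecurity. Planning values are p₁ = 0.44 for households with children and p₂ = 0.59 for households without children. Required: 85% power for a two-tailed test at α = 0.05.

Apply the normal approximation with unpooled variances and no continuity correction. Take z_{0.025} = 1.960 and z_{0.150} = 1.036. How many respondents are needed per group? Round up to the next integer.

n = 195 per group

n = (z_{α/2} + z_β)² · [p₁(1−p₁) + p₂(1−p₂)] / (p₁ − p₂)²
  = (1.960 + 1.036)² · (0.44·0.56 + 0.59·0.41) / (-0.15)²
  = (2.996)² · (0.2464 + 0.2419) / 0.0225
  = 8.9760 · 0.4883 / 0.0225
  = 194.80
Round up → n = 195 per group.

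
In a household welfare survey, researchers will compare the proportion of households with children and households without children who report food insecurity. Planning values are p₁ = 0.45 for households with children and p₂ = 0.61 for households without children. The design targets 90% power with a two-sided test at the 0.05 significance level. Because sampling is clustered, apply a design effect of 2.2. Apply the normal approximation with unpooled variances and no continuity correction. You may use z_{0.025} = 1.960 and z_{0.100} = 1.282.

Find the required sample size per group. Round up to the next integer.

n = 439 per group

n = (z_{α/2} + z_β)² · [p₁(1−p₁) + p₂(1−p₂)] / (p₁ − p₂)²
  = (1.960 + 1.282)² · (0.45·0.55 + 0.61·0.39) / (-0.16)²
  = (3.242)² · (0.2475 + 0.2379) / 0.0256
  = 10.5106 · 0.4854 / 0.0256
  = 199.29
Design effect: 2.2 × 199.29 = 438.44.
Round up → n = 439 per group.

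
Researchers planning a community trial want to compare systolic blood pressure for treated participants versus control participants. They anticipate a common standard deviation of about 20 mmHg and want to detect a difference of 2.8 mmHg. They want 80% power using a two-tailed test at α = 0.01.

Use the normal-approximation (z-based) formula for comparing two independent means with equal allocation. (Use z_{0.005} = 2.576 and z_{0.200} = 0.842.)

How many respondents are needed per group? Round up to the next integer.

n = 1193 per group

n = (z_{α/2} + z_β)² · (σ₁² + σ₂²) / δ²
  = (2.576 + 0.842)² · (2·20² = 800) / 2.8²
  = 11.6827 · 800 / 7.84
  = 1192.11
Round up → n = 1193 per group.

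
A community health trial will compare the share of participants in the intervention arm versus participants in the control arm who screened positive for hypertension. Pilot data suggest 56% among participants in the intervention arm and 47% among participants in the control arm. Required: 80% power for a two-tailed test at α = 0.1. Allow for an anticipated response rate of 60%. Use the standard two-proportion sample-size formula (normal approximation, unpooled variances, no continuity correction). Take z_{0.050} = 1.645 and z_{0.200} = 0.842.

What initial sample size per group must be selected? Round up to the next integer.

n = 631 per group

n = (z_{α/2} + z_β)² · [p₁(1−p₁) + p₂(1−p₂)] / (p₁ − p₂)²
  = (1.645 + 0.842)² · (0.56·0.44 + 0.47·0.53) / (0.09)²
  = (2.487)² · (0.2464 + 0.2491) / 0.0081
  = 6.1852 · 0.4955 / 0.0081
  = 378.36
Adjust for 60% response: 378.36 / 0.60 = 630.61.
Round up → n = 631 per group.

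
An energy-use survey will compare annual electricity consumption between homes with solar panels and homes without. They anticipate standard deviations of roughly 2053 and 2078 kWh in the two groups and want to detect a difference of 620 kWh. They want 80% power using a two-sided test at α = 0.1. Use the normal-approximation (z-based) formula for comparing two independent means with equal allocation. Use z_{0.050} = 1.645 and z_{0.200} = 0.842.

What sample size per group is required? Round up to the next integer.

n = 138 per group

n = (z_{α/2} + z_β)² · (σ₁² + σ₂²) / δ²
  = (1.645 + 0.842)² · (2053² + 2078² = 8532893) / 620²
  = 6.1852 · 8532893 / 384400
  = 137.30
Round up → n = 138 per group.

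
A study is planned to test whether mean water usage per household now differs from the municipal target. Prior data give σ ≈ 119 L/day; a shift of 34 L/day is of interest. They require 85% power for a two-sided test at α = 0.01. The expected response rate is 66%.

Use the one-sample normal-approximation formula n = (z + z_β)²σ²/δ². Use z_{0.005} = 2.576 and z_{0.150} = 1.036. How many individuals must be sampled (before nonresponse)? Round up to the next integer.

n = (z_{α/2} + z_β)² · σ² / δ²
  = (2.576 + 1.036)² · 119² / 34²
  = 13.0465 · 14161 / 1156
  = 159.82
Adjust for 66% response: 159.82 / 0.66 = 242.15.
Round up → n = 243.

n = 243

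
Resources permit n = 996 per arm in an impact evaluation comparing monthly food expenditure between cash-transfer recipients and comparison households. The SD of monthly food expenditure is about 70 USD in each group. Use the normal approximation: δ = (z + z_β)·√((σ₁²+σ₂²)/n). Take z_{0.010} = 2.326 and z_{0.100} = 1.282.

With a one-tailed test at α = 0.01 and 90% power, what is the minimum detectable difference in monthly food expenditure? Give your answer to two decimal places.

δ = (z_α + z_β) · √((σ₁²+σ₂²)/n)
  = (2.326 + 1.282) · √(9800/996)
  = 3.608 · √9.8394
  = 3.608 · 3.1368
  = 11.3175

Minimum detectable difference ≈ 11.32 USD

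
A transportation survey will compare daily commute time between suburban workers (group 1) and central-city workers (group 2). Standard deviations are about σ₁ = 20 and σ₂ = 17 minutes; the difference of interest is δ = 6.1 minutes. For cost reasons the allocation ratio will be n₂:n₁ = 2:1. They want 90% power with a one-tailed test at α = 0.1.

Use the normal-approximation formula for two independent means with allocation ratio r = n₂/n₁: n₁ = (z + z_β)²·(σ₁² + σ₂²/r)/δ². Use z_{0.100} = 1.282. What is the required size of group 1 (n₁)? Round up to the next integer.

n₁ = (z_α + z_β)² · (σ₁² + σ₂²/r) / δ²
   = (1.282 + 1.282)² · (20² + 17²/2) / 6.1²
   = 6.5741 · (400 + 144.5) / 37.21
   = 6.5741 · 544.5 / 37.21
   = 96.20
Round up → n₁ = 97; n₂ = r·n₁ = 2 × 97 = 194.

n₁ = 97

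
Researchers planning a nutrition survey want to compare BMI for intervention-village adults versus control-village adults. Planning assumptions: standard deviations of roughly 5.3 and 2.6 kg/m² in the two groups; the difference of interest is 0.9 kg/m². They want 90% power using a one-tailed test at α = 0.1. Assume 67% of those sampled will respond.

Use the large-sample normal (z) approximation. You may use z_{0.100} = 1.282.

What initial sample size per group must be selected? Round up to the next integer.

n = (z_α + z_β)² · (σ₁² + σ₂²) / δ²
  = (1.282 + 1.282)² · (5.3² + 2.6² = 34.85) / 0.9²
  = 6.5741 · 34.85 / 0.81
  = 282.85
Adjust for 67% response: 282.85 / 0.67 = 422.16.
Round up → n = 423 per group.

n = 423 per group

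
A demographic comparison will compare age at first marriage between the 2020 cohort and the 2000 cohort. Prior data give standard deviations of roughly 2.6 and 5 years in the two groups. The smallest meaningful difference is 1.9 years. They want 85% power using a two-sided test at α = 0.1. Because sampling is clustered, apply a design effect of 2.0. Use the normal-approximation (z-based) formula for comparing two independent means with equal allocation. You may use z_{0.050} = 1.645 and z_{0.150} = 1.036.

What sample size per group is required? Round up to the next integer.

n = (z_{α/2} + z_β)² · (σ₁² + σ₂²) / δ²
  = (1.645 + 1.036)² · (2.6² + 5² = 31.76) / 1.9²
  = 7.1878 · 31.76 / 3.61
  = 63.24
Design effect: 2.0 × 63.24 = 126.47.
Round up → n = 127 per group.

n = 127 per group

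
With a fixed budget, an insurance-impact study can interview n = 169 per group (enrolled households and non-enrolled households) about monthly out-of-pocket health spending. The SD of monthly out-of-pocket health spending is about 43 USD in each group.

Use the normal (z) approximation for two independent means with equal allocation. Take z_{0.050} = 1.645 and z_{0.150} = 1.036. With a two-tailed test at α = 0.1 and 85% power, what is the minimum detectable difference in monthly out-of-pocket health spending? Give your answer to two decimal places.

Minimum detectable difference ≈ 12.54 USD

δ = (z_{α/2} + z_β) · √((σ₁²+σ₂²)/n)
  = (1.645 + 1.036) · √(3698/169)
  = 2.681 · √21.8817
  = 2.681 · 4.6778
  = 12.5411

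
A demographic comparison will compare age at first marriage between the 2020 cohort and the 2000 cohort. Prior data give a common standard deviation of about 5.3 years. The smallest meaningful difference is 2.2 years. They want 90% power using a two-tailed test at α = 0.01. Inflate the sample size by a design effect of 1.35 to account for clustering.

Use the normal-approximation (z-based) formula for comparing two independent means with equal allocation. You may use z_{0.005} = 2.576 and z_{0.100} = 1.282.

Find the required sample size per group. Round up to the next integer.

n = (z_{α/2} + z_β)² · (σ₁² + σ₂²) / δ²
  = (2.576 + 1.282)² · (2·5.3² = 56.18) / 2.2²
  = 14.8842 · 56.18 / 4.84
  = 172.77
Design effect: 1.35 × 172.77 = 233.24.
Round up → n = 234 per group.

n = 234 per group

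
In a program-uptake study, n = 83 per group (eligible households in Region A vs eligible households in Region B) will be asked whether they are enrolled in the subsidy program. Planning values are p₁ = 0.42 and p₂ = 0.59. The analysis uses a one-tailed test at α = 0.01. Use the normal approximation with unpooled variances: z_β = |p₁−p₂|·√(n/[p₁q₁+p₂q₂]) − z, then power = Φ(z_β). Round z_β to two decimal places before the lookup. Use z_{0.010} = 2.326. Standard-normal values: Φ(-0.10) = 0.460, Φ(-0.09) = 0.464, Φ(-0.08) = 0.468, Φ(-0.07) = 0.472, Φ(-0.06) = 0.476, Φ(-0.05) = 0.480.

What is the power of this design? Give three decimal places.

Power ≈ 0.460

z_β = |p₁−p₂|·√(n/[p₁q₁+p₂q₂]) − z_α
    = 0.17 · √(83/0.4855) − 2.326
    = 0.17 · 13.0751 − 2.326
    = 2.2228 − 2.326 = -0.1032 → -0.10
Power = Φ(-0.10) = 0.460.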